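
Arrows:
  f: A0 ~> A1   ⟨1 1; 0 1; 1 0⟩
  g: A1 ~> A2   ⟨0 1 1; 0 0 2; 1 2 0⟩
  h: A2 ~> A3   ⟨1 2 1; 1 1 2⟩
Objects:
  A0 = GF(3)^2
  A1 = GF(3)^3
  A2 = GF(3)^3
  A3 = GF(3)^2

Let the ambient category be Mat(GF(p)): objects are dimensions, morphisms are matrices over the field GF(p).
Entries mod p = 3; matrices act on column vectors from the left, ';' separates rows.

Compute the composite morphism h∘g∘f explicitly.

Answer: ⟨0 1; 2 1⟩

Trace:
  e0=[1,0] f~>[1,0,1] g~>[1,2,1] h~>[0,2]
  e1=[0,1] f~>[1,1,0] g~>[1,0,0] h~>[1,1]
⟦path⟧: ⟨0 1; 2 1⟩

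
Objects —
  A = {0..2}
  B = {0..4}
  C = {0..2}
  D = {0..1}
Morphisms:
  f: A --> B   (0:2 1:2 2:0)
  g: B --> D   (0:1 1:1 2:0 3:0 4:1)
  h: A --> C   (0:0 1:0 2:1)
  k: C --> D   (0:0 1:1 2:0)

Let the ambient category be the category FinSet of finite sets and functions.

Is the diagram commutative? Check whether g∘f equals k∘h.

Answer: COMMUTES

Derivation:
1) trace f;g:
  0 f-->2 g-->0
  1 f-->2 g-->0
  2 f-->0 g-->1
  result₁ = (0:0 1:0 2:1)
2) trace h;k:
  0 h-->0 k-->0
  1 h-->0 k-->0
  2 h-->1 k-->1
  result₂ = (0:0 1:0 2:1)
Equal? YES — commutes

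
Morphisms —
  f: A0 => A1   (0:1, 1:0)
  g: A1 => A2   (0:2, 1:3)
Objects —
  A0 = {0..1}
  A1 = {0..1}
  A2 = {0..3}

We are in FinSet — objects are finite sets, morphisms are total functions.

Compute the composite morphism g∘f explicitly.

Answer: (0:3, 1:2)

Work:
  0 f=>1 g=>3
  1 f=>0 g=>2
⟦path⟧: (0:3, 1:2)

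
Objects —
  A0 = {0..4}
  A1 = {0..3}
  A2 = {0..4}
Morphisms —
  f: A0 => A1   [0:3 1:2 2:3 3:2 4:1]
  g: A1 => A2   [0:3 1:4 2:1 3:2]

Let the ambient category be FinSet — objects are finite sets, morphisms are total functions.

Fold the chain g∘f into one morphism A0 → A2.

  0 f=>3 g=>2
  1 f=>2 g=>1
  2 f=>3 g=>2
  3 f=>2 g=>1
  4 f=>1 g=>4
⟦path⟧: [0:2 1:1 2:2 3:1 4:4]

Answer: [0:2 1:1 2:2 3:1 4:4]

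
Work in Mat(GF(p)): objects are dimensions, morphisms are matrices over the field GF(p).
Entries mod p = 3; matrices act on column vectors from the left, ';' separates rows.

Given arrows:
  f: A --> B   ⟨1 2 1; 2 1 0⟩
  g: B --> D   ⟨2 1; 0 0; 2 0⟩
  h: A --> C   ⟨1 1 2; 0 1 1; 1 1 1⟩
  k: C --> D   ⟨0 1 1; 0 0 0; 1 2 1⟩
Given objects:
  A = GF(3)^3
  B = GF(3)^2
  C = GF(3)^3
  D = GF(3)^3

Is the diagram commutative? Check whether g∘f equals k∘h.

Path 1 = f;g:
  e0=(1,0,0) f-->(1,2) g-->(1,0,2)
  e1=(0,1,0) f-->(2,1) g-->(2,0,1)
  e2=(0,0,1) f-->(1,0) g-->(2,0,2)
  composite₁ = ⟨1 2 2; 0 0 0; 2 1 2⟩
Path 2 = h;k:
  e0=(1,0,0) h-->(1,0,1) k-->(1,0,2)
  e1=(0,1,0) h-->(1,1,1) k-->(2,0,1)
  e2=(0,0,1) h-->(2,1,1) k-->(2,0,2)
  composite₂ = ⟨1 2 2; 0 0 0; 2 1 2⟩
Equal? YES — commutes

Answer: COMMUTES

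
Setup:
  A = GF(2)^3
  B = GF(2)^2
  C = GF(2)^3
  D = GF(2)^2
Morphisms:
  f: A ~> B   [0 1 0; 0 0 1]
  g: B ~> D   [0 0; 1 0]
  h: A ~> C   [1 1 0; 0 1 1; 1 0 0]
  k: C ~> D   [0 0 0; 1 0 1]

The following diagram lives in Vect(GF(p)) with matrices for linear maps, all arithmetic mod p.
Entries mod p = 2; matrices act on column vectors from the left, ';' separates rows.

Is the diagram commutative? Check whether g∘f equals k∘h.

Answer: COMMUTES

Derivation:
Along f;g (path 1):
  e0=(1,0,0) f~>(0,0) g~>(0,0)
  e1=(0,1,0) f~>(1,0) g~>(0,1)
  e2=(0,0,1) f~>(0,1) g~>(0,0)
  result₁ = [0 0 0; 0 1 0]
Along h;k (path 2):
  e0=(1,0,0) h~>(1,0,1) k~>(0,0)
  e1=(0,1,0) h~>(1,1,0) k~>(0,1)
  e2=(0,0,1) h~>(0,1,0) k~>(0,0)
  result₂ = [0 0 0; 0 1 0]
Equal? equal; square commutes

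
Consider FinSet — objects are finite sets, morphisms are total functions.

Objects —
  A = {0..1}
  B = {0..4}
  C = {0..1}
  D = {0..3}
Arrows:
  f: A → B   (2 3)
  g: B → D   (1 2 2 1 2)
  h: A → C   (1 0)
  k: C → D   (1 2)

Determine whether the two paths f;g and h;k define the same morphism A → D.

Along f;g (path 1):
  0 f→2 g→2
  1 f→3 g→1
  composite₁ = (2 1)
Along h;k (path 2):
  0 h→1 k→2
  1 h→0 k→1
  composite₂ = (2 1)
Equal? same morphism ✓

Answer: COMMUTES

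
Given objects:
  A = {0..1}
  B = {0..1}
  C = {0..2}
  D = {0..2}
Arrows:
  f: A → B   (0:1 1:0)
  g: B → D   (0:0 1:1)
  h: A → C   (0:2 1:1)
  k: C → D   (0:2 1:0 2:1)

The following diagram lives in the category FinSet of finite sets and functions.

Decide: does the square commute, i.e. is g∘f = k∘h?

Path 1 = f;g:
  0 f→1 g→1
  1 f→0 g→0
  result₁ = (0:1 1:0)
Path 2 = h;k:
  0 h→2 k→1
  1 h→1 k→0
  result₂ = (0:1 1:0)
Equal? same morphism ✓

Answer: COMMUTES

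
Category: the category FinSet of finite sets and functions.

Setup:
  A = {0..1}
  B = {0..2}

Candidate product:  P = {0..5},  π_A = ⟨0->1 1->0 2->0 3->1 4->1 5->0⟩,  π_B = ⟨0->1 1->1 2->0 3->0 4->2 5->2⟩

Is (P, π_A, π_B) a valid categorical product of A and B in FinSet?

Answer: VALID PRODUCT

Trace:
|A|·|B| = 2·3 = 6;  |P| = 6
Check the pairing map k ↦ (π_A(k), π_B(k)):
  0 -> (1,1)
  1 -> (0,1)
  2 -> (0,0)
  3 -> (1,0)
  4 -> (1,2)
  5 -> (0,2)
distinct pairs in image: 6 / 6 needed
  → bijection onto A×B; projections well-typed.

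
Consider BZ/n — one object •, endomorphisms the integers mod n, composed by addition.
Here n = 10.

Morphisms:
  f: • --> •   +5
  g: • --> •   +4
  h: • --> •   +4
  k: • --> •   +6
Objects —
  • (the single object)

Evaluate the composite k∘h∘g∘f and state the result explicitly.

  0 +5≡5 +4≡9 +4≡3 +6≡9  (mod 10)
result: +9

Answer: +9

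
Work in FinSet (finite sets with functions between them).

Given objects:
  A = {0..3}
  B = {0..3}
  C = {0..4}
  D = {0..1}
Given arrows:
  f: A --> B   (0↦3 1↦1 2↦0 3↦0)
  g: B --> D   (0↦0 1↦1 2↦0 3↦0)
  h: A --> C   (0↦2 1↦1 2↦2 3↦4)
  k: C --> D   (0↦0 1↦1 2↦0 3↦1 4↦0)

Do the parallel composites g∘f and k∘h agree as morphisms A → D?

Answer: COMMUTES

Trace:
Path 1 = f;g:
  0 f-->3 g-->0
  1 f-->1 g-->1
  2 f-->0 g-->0
  3 f-->0 g-->0
  result₁ = (0↦0 1↦1 2↦0 3↦0)
Path 2 = h;k:
  0 h-->2 k-->0
  1 h-->1 k-->1
  2 h-->2 k-->0
  3 h-->4 k-->0
  result₂ = (0↦0 1↦1 2↦0 3↦0)
Equal? equal; square commutes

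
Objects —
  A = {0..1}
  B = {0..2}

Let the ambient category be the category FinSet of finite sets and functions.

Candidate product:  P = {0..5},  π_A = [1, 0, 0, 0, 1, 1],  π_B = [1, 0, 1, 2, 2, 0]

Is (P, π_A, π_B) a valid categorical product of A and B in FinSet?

|A|·|B| = 2·3 = 6;  |P| = 6
Check the pairing map k ↦ (π_A(k), π_B(k)):
  0 -> (1,1)
  1 -> (0,0)
  2 -> (0,1)
  3 -> (0,2)
  4 -> (1,2)
  5 -> (1,0)
distinct pairs in image: 6 / 6 needed
  → bijection onto A×B; projections well-typed.

Answer: VALID PRODUCT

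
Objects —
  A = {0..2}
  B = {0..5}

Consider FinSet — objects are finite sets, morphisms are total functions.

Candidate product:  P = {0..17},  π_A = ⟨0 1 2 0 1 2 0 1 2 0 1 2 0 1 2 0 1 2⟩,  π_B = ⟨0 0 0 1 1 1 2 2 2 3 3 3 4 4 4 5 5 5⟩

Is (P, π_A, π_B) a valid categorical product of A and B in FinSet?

Answer: VALID PRODUCT

Work:
|A|·|B| = 3·6 = 18;  |P| = 18
Check the pairing map k ↦ (π_A(k), π_B(k)):
  0 ↦ (0,0)
  1 ↦ (1,0)
  2 ↦ (2,0)
  3 ↦ (0,1)
  4 ↦ (1,1)
  5 ↦ (2,1)
  6 ↦ (0,2)
  7 ↦ (1,2)
  8 ↦ (2,2)
  9 ↦ (0,3)
  10 ↦ (1,3)
  11 ↦ (2,3)
  12 ↦ (0,4)
  13 ↦ (1,4)
  14 ↦ (2,4)
  15 ↦ (0,5)
  16 ↦ (1,5)
  17 ↦ (2,5)
distinct pairs in image: 18 / 18 needed
  → bijection onto A×B; projections well-typed.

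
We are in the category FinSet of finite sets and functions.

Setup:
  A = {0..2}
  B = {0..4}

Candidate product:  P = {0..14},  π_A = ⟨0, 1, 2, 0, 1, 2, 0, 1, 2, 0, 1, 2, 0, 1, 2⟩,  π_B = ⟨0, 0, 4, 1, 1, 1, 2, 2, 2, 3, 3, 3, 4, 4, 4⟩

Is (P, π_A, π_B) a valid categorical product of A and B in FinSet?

Answer: NOT A VALID PRODUCT — duplicate pair at indices 14,2

Derivation:
|A|·|B| = 3·5 = 15;  |P| = 15
Check the pairing map k ↦ (π_A(k), π_B(k)):
  0 ↦ (0,0)
  1 ↦ (1,0)
  2 ↦ (2,4)
  3 ↦ (0,1)
  4 ↦ (1,1)
  5 ↦ (2,1)
  6 ↦ (0,2)
  7 ↦ (1,2)
  8 ↦ (2,2)
  9 ↦ (0,3)
  10 ↦ (1,3)
  11 ↦ (2,3)
  12 ↦ (0,4)
  13 ↦ (1,4)
  14 ↦ (2,4)  ✗ repeats pair of k=2
distinct pairs in image: 14 / 15 needed
  → (2,4) hit at k=2 and k=14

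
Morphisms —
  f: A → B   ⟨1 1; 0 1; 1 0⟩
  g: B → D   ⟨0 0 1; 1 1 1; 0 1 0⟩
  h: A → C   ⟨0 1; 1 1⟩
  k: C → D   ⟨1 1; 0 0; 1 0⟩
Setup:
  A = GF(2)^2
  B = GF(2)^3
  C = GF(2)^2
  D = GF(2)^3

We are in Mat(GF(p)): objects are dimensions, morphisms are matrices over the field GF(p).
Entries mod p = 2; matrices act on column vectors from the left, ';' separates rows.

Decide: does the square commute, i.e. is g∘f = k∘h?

Answer: COMMUTES

Trace:
1) trace f;g:
  e0=(1,0) f→(1,0,1) g→(1,0,0)
  e1=(0,1) f→(1,1,0) g→(0,0,1)
  composite₁ = ⟨1 0; 0 0; 0 1⟩
2) trace h;k:
  e0=(1,0) h→(0,1) k→(1,0,0)
  e1=(0,1) h→(1,1) k→(0,0,1)
  composite₂ = ⟨1 0; 0 0; 0 1⟩
Equal? same morphism ✓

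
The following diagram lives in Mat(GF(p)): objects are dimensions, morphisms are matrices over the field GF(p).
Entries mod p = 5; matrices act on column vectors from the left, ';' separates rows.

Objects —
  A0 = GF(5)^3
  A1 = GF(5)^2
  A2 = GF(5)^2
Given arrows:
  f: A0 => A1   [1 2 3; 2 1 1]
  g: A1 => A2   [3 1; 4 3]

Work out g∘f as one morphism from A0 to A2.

Answer: [0 2 0; 0 1 0]

Trace:
  e0=⟨1,0,0⟩ f=>⟨1,2⟩ g=>⟨0,0⟩
  e1=⟨0,1,0⟩ f=>⟨2,1⟩ g=>⟨2,1⟩
  e2=⟨0,0,1⟩ f=>⟨3,1⟩ g=>⟨0,0⟩
composite: [0 2 0; 0 1 0]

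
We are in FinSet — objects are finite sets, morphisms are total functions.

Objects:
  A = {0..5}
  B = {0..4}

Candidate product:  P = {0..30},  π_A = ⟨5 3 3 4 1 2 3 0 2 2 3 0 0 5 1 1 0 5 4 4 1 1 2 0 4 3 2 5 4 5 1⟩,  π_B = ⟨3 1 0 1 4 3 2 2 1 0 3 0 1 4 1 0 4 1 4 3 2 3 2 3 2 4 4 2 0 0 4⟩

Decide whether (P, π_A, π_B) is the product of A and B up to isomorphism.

Answer: NOT A VALID PRODUCT — |P|=31 ≠ |A|·|B|=30

Derivation:
|A|·|B| = 6·5 = 30;  |P| = 31
  → cardinalities differ; no bijection possible.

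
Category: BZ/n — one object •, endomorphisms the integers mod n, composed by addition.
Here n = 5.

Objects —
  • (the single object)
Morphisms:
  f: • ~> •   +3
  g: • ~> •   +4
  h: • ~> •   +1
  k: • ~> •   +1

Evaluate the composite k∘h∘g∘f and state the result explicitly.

  0 +3≡3 +4≡2 +1≡3 +1≡4  (mod 5)
result: +4

Answer: +4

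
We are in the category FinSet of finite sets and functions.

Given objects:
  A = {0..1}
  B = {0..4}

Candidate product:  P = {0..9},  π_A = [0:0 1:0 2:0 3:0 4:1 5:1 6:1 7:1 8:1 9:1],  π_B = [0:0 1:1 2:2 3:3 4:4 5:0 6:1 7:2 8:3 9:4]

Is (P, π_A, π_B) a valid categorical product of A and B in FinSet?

Answer: NOT A VALID PRODUCT — duplicate pair at indices 9,4

Work:
|A|·|B| = 2·5 = 10;  |P| = 10
Check the pairing map k ↦ (π_A(k), π_B(k)):
  0 : (0,0)
  1 : (0,1)
  2 : (0,2)
  3 : (0,3)
  4 : (1,4)
  5 : (1,0)
  6 : (1,1)
  7 : (1,2)
  8 : (1,3)
  9 : (1,4)  ✗ repeats pair of k=4
distinct pairs in image: 9 / 10 needed
  → (1,4) hit at k=4 and k=9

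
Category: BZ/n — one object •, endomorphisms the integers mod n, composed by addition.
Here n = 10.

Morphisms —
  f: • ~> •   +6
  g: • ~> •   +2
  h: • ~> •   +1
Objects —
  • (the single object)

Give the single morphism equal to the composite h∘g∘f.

Answer: +9

Work:
  0 +6≡6 +2≡8 +1≡9  (mod 10)
⟦path⟧: +9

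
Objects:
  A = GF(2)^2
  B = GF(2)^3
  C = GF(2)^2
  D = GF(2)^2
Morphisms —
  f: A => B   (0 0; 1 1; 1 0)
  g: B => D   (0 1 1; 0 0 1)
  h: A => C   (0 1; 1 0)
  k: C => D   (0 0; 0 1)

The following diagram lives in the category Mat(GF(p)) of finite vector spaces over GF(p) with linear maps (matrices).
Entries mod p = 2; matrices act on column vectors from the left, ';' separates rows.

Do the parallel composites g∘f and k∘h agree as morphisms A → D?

Path 1 = f;g:
  e0=⟨1,0⟩ f=>⟨0,1,1⟩ g=>⟨0,1⟩
  e1=⟨0,1⟩ f=>⟨0,1,0⟩ g=>⟨1,0⟩
  ⟦path⟧₁ = (0 1; 1 0)
Path 2 = h;k:
  e0=⟨1,0⟩ h=>⟨0,1⟩ k=>⟨0,1⟩
  e1=⟨0,1⟩ h=>⟨1,0⟩ k=>⟨0,0⟩
  ⟦path⟧₂ = (0 0; 1 0)
Equal? distinct morphisms ✗

Answer: DOES NOT COMMUTE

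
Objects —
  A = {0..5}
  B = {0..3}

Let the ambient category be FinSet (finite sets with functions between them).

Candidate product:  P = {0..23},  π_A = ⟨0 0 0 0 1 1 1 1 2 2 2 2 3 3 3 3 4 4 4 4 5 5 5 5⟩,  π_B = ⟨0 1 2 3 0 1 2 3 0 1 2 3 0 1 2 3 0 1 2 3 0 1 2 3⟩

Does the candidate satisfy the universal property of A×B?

Answer: VALID PRODUCT

Derivation:
|A|·|B| = 6·4 = 24;  |P| = 24
Check the pairing map k ↦ (π_A(k), π_B(k)):
  0 : (0,0)
  1 : (0,1)
  2 : (0,2)
  3 : (0,3)
  4 : (1,0)
  5 : (1,1)
  6 : (1,2)
  7 : (1,3)
  8 : (2,0)
  9 : (2,1)
  10 : (2,2)
  11 : (2,3)
  12 : (3,0)
  13 : (3,1)
  14 : (3,2)
  15 : (3,3)
  16 : (4,0)
  17 : (4,1)
  18 : (4,2)
  19 : (4,3)
  20 : (5,0)
  21 : (5,1)
  22 : (5,2)
  23 : (5,3)
distinct pairs in image: 24 / 24 needed
  → bijection onto A×B; projections well-typed.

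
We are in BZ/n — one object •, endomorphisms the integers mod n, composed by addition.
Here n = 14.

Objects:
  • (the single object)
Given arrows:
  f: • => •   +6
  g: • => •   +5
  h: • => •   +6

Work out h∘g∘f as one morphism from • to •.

  0 +6≡6 +5≡11 +6≡3  (mod 14)
⟦path⟧: +3

Answer: +3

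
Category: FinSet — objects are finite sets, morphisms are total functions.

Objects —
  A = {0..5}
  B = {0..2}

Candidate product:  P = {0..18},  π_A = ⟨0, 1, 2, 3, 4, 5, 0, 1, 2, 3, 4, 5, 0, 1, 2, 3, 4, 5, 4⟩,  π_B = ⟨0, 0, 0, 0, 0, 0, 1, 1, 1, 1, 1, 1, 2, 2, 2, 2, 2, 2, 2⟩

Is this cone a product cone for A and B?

|A|·|B| = 6·3 = 18;  |P| = 19
  → cardinalities differ; no bijection possible.

Answer: NOT A VALID PRODUCT — |P|=19 ≠ |A|·|B|=18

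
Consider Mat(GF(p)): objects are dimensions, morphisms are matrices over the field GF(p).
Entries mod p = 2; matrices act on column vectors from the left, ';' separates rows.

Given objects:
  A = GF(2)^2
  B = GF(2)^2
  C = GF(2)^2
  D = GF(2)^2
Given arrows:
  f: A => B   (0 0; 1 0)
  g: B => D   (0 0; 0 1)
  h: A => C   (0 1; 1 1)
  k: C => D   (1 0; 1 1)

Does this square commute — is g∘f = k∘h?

Path 1 = f;g:
  e0=[1,0] f=>[0,1] g=>[0,1]
  e1=[0,1] f=>[0,0] g=>[0,0]
  result₁ = (0 0; 1 0)
Path 2 = h;k:
  e0=[1,0] h=>[0,1] k=>[0,1]
  e1=[0,1] h=>[1,1] k=>[1,0]
  result₂ = (0 1; 1 0)
Equal? distinct morphisms ✗

Answer: DOES NOT COMMUTE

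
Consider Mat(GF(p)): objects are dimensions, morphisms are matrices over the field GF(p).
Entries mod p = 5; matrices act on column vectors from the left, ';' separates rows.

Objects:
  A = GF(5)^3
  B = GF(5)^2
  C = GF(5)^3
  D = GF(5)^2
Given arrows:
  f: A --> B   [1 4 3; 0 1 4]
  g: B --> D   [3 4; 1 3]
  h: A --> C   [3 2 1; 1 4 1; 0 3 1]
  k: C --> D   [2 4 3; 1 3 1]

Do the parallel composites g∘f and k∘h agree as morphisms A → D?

Answer: DOES NOT COMMUTE

Derivation:
1) trace f;g:
  e0=⟨1,0,0⟩ f-->⟨1,0⟩ g-->⟨3,1⟩
  e1=⟨0,1,0⟩ f-->⟨4,1⟩ g-->⟨1,2⟩
  e2=⟨0,0,1⟩ f-->⟨3,4⟩ g-->⟨0,0⟩
  result₁ = [3 1 0; 1 2 0]
2) trace h;k:
  e0=⟨1,0,0⟩ h-->⟨3,1,0⟩ k-->⟨0,1⟩
  e1=⟨0,1,0⟩ h-->⟨2,4,3⟩ k-->⟨4,2⟩
  e2=⟨0,0,1⟩ h-->⟨1,1,1⟩ k-->⟨4,0⟩
  result₂ = [0 4 4; 1 2 0]
Equal? differ; not commutative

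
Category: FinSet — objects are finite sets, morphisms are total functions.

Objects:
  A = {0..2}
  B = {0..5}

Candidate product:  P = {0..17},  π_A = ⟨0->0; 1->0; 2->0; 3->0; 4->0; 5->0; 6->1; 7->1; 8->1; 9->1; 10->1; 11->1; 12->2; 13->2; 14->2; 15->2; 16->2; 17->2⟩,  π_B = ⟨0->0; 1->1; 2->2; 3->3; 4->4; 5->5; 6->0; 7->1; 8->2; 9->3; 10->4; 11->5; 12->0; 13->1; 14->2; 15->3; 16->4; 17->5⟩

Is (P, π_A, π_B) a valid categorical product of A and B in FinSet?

|A|·|B| = 3·6 = 18;  |P| = 18
Check the pairing map k ↦ (π_A(k), π_B(k)):
  0 -> (0,0)
  1 -> (0,1)
  2 -> (0,2)
  3 -> (0,3)
  4 -> (0,4)
  5 -> (0,5)
  6 -> (1,0)
  7 -> (1,1)
  8 -> (1,2)
  9 -> (1,3)
  10 -> (1,4)
  11 -> (1,5)
  12 -> (2,0)
  13 -> (2,1)
  14 -> (2,2)
  15 -> (2,3)
  16 -> (2,4)
  17 -> (2,5)
distinct pairs in image: 18 / 18 needed
  → bijection onto A×B; projections well-typed.

Answer: VALID PRODUCT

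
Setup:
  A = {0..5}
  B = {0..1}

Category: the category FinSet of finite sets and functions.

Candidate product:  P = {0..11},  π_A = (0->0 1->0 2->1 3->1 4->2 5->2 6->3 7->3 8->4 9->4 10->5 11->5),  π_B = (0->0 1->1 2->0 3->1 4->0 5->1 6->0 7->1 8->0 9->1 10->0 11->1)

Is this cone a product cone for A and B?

|A|·|B| = 6·2 = 12;  |P| = 12
Check the pairing map k ↦ (π_A(k), π_B(k)):
  0 -> (0,0)
  1 -> (0,1)
  2 -> (1,0)
  3 -> (1,1)
  4 -> (2,0)
  5 -> (2,1)
  6 -> (3,0)
  7 -> (3,1)
  8 -> (4,0)
  9 -> (4,1)
  10 -> (5,0)
  11 -> (5,1)
distinct pairs in image: 12 / 12 needed
  → bijection onto A×B; projections well-typed.

Answer: VALID PRODUCT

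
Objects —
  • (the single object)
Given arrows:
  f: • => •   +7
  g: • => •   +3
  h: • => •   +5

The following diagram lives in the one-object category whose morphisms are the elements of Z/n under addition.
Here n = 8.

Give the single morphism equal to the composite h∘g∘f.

  0 +7≡7 +3≡2 +5≡7  (mod 8)
result: +7

Answer: +7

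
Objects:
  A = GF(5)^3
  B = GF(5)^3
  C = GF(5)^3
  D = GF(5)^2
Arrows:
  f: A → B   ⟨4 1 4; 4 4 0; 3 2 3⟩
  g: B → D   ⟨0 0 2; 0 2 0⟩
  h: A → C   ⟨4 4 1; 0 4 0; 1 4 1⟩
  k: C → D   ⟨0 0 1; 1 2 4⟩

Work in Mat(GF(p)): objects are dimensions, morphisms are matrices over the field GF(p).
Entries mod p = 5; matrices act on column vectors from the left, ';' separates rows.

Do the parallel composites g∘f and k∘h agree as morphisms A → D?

Along f;g (path 1):
  e0=⟨1,0,0⟩ f→⟨4,4,3⟩ g→⟨1,3⟩
  e1=⟨0,1,0⟩ f→⟨1,4,2⟩ g→⟨4,3⟩
  e2=⟨0,0,1⟩ f→⟨4,0,3⟩ g→⟨1,0⟩
  ⟦path⟧₁ = ⟨1 4 1; 3 3 0⟩
Along h;k (path 2):
  e0=⟨1,0,0⟩ h→⟨4,0,1⟩ k→⟨1,3⟩
  e1=⟨0,1,0⟩ h→⟨4,4,4⟩ k→⟨4,3⟩
  e2=⟨0,0,1⟩ h→⟨1,0,1⟩ k→⟨1,0⟩
  ⟦path⟧₂ = ⟨1 4 1; 3 3 0⟩
Equal? same morphism ✓

Answer: COMMUTES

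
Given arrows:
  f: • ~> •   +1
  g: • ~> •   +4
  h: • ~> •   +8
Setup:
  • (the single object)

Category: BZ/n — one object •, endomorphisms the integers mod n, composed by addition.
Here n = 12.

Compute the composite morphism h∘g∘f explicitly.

Answer: +1

Derivation:
  0 +1≡1 +4≡5 +8≡1  (mod 12)
⟦path⟧: +1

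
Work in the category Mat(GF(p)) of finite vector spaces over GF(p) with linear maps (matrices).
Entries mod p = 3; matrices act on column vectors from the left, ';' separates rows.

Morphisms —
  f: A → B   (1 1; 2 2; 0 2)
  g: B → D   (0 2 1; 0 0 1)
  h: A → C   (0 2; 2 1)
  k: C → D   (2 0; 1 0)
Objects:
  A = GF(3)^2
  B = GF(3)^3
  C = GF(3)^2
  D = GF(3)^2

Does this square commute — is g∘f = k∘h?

Path 1 = f;g:
  e0=[1,0] f→[1,2,0] g→[1,0]
  e1=[0,1] f→[1,2,2] g→[0,2]
  result₁ = (1 0; 0 2)
Path 2 = h;k:
  e0=[1,0] h→[0,2] k→[0,0]
  e1=[0,1] h→[2,1] k→[1,2]
  result₂ = (0 1; 0 2)
Equal? NO — does not commute

Answer: DOES NOT COMMUTE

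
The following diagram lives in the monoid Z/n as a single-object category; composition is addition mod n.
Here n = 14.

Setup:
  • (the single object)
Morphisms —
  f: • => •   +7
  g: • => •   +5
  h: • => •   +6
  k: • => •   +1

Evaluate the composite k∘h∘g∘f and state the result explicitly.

Answer: +5

Trace:
  0 +7≡7 +5≡12 +6≡4 +1≡5  (mod 14)
composite: +5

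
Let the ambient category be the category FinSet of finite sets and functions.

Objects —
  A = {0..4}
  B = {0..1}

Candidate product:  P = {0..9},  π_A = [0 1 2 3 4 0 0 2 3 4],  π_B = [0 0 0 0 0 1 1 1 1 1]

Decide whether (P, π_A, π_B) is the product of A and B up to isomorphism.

Answer: NOT A VALID PRODUCT — duplicate pair at indices 5,6

Derivation:
|A|·|B| = 5·2 = 10;  |P| = 10
Check the pairing map k ↦ (π_A(k), π_B(k)):
  0 : (0,0)
  1 : (1,0)
  2 : (2,0)
  3 : (3,0)
  4 : (4,0)
  5 : (0,1)
  6 : (0,1)  ✗ repeats pair of k=5
  7 : (2,1)
  8 : (3,1)
  9 : (4,1)
distinct pairs in image: 9 / 10 needed
  → (0,1) hit at k=5 and k=6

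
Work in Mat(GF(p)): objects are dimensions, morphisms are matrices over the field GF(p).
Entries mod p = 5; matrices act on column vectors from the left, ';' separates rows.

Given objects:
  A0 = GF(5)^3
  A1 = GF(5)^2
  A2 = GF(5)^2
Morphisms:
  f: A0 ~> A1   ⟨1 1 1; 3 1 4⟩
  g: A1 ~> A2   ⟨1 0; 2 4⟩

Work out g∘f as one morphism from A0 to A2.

  e0=⟨1,0,0⟩ f~>⟨1,3⟩ g~>⟨1,4⟩
  e1=⟨0,1,0⟩ f~>⟨1,1⟩ g~>⟨1,1⟩
  e2=⟨0,0,1⟩ f~>⟨1,4⟩ g~>⟨1,3⟩
composite: ⟨1 1 1; 4 1 3⟩

Answer: ⟨1 1 1; 4 1 3⟩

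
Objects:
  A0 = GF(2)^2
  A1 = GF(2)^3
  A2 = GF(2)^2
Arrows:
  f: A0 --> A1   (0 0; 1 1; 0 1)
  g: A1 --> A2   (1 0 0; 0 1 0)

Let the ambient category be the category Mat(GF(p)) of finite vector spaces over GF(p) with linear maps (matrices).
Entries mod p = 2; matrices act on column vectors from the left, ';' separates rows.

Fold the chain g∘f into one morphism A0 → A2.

  e0=[1,0] f-->[0,1,0] g-->[0,1]
  e1=[0,1] f-->[0,1,1] g-->[0,1]
composite: (0 0; 1 1)

Answer: (0 0; 1 1)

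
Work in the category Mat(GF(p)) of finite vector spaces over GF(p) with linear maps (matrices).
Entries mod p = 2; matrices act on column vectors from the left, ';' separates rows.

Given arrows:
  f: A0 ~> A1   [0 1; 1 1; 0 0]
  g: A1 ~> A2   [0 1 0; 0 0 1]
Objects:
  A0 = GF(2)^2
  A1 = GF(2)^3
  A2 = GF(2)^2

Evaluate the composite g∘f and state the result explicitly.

  e0=⟨1,0⟩ f~>⟨0,1,0⟩ g~>⟨1,0⟩
  e1=⟨0,1⟩ f~>⟨1,1,0⟩ g~>⟨1,0⟩
⟦path⟧: [1 1; 0 0]

Answer: [1 1; 0 0]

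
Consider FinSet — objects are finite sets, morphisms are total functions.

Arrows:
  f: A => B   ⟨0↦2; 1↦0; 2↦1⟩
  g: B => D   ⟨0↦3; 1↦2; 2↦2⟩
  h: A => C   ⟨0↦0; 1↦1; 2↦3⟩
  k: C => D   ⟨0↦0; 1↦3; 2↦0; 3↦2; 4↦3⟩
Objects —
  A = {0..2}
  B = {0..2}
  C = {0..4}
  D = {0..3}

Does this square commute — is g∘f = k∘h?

Answer: DOES NOT COMMUTE

Trace:
1) trace f;g:
  0 f=>2 g=>2
  1 f=>0 g=>3
  2 f=>1 g=>2
  result₁ = ⟨0↦2; 1↦3; 2↦2⟩
2) trace h;k:
  0 h=>0 k=>0
  1 h=>1 k=>3
  2 h=>3 k=>2
  result₂ = ⟨0↦0; 1↦3; 2↦2⟩
Equal? differ; not commutative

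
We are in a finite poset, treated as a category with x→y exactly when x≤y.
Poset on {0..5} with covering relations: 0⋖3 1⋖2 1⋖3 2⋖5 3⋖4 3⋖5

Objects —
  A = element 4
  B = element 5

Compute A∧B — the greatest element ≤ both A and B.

Answer: A∧B = 3

Work:
Common predecessors of 4,5: {0,1,3}
  0 ≤ 3
  1 ≤ 3
  3 ≤ 3
glb = 3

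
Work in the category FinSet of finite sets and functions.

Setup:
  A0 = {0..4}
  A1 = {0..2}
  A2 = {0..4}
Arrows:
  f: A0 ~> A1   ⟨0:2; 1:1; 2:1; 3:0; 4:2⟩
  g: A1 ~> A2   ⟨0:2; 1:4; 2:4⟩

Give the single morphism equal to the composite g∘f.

  0 f~>2 g~>4
  1 f~>1 g~>4
  2 f~>1 g~>4
  3 f~>0 g~>2
  4 f~>2 g~>4
composite: ⟨0:4; 1:4; 2:4; 3:2; 4:4⟩

Answer: ⟨0:4; 1:4; 2:4; 3:2; 4:4⟩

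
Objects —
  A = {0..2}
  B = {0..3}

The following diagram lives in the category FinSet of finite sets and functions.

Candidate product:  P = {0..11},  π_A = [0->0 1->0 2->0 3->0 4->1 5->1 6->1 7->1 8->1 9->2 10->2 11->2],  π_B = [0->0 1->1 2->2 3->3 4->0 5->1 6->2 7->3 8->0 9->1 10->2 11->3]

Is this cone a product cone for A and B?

Answer: NOT A VALID PRODUCT — duplicate pair at indices 4,8

Trace:
|A|·|B| = 3·4 = 12;  |P| = 12
Check the pairing map k ↦ (π_A(k), π_B(k)):
  0 -> (0,0)
  1 -> (0,1)
  2 -> (0,2)
  3 -> (0,3)
  4 -> (1,0)
  5 -> (1,1)
  6 -> (1,2)
  7 -> (1,3)
  8 -> (1,0)  ✗ repeats pair of k=4
  9 -> (2,1)
  10 -> (2,2)
  11 -> (2,3)
distinct pairs in image: 11 / 12 needed
  → (1,0) hit at k=4 and k=8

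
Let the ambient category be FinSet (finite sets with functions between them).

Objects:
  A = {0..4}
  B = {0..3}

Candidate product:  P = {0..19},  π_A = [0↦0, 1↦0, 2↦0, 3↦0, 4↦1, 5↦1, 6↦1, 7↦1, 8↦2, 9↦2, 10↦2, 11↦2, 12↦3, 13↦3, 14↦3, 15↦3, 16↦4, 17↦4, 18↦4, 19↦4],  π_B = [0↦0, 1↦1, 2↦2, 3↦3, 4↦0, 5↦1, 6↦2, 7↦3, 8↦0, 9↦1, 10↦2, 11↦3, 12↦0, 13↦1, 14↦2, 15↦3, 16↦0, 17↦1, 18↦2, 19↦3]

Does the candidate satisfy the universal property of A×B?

Answer: VALID PRODUCT

Work:
|A|·|B| = 5·4 = 20;  |P| = 20
Check the pairing map k ↦ (π_A(k), π_B(k)):
  0 ↦ (0,0)
  1 ↦ (0,1)
  2 ↦ (0,2)
  3 ↦ (0,3)
  4 ↦ (1,0)
  5 ↦ (1,1)
  6 ↦ (1,2)
  7 ↦ (1,3)
  8 ↦ (2,0)
  9 ↦ (2,1)
  10 ↦ (2,2)
  11 ↦ (2,3)
  12 ↦ (3,0)
  13 ↦ (3,1)
  14 ↦ (3,2)
  15 ↦ (3,3)
  16 ↦ (4,0)
  17 ↦ (4,1)
  18 ↦ (4,2)
  19 ↦ (4,3)
distinct pairs in image: 20 / 20 needed
  → bijection onto A×B; projections well-typed.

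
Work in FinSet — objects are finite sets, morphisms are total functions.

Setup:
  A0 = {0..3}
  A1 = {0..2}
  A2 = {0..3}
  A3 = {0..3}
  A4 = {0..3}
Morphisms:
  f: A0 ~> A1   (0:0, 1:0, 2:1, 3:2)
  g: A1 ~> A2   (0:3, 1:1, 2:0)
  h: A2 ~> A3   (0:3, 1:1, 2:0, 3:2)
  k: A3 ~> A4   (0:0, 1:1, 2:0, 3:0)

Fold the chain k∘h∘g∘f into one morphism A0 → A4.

  0 f~>0 g~>3 h~>2 k~>0
  1 f~>0 g~>3 h~>2 k~>0
  2 f~>1 g~>1 h~>1 k~>1
  3 f~>2 g~>0 h~>3 k~>0
composite: (0:0, 1:0, 2:1, 3:0)

Answer: (0:0, 1:0, 2:1, 3:0)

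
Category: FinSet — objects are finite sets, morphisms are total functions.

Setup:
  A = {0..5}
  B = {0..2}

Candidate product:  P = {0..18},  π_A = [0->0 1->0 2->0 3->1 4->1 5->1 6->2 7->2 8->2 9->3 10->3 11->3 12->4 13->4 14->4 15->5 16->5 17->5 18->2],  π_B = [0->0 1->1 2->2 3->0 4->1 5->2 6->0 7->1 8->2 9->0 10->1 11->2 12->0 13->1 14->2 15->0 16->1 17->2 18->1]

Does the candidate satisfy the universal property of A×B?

|A|·|B| = 6·3 = 18;  |P| = 19
  → cardinalities differ; no bijection possible.

Answer: NOT A VALID PRODUCT — |P|=19 ≠ |A|·|B|=18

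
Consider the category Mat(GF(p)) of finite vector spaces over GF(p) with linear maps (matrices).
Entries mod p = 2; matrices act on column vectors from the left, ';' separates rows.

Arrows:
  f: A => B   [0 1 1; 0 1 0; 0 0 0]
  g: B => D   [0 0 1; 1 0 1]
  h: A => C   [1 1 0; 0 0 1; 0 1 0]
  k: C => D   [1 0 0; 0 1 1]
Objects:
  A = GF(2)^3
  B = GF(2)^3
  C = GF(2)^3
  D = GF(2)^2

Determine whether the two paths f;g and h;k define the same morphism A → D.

Answer: DOES NOT COMMUTE

Trace:
Path 1 = f;g:
  e0=[1,0,0] f=>[0,0,0] g=>[0,0]
  e1=[0,1,0] f=>[1,1,0] g=>[0,1]
  e2=[0,0,1] f=>[1,0,0] g=>[0,1]
  result₁ = [0 0 0; 0 1 1]
Path 2 = h;k:
  e0=[1,0,0] h=>[1,0,0] k=>[1,0]
  e1=[0,1,0] h=>[1,0,1] k=>[1,1]
  e2=[0,0,1] h=>[0,1,0] k=>[0,1]
  result₂ = [1 1 0; 0 1 1]
Equal? distinct morphisms ✗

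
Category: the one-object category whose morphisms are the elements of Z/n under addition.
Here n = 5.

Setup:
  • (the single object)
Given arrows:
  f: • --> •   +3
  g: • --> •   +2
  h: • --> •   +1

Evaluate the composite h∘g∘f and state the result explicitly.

Answer: +1

Derivation:
  0 +3≡3 +2≡0 +1≡1  (mod 5)
result: +1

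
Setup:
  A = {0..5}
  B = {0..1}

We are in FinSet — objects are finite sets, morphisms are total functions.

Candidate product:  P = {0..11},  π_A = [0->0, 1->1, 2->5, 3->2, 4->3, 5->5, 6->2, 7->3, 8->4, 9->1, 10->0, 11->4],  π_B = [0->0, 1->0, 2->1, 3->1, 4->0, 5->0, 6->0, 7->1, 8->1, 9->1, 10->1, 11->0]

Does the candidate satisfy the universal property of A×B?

Answer: VALID PRODUCT

Derivation:
|A|·|B| = 6·2 = 12;  |P| = 12
Check the pairing map k ↦ (π_A(k), π_B(k)):
  0 -> (0,0)
  1 -> (1,0)
  2 -> (5,1)
  3 -> (2,1)
  4 -> (3,0)
  5 -> (5,0)
  6 -> (2,0)
  7 -> (3,1)
  8 -> (4,1)
  9 -> (1,1)
  10 -> (0,1)
  11 -> (4,0)
distinct pairs in image: 12 / 12 needed
  → bijection onto A×B; projections well-typed.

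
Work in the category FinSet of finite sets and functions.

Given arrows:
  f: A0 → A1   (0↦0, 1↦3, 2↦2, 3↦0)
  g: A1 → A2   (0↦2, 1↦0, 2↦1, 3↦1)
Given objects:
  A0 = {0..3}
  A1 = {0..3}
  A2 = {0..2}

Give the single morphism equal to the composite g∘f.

Answer: (0↦2, 1↦1, 2↦1, 3↦2)

Derivation:
  0 f→0 g→2
  1 f→3 g→1
  2 f→2 g→1
  3 f→0 g→2
⟦path⟧: (0↦2, 1↦1, 2↦1, 3↦2)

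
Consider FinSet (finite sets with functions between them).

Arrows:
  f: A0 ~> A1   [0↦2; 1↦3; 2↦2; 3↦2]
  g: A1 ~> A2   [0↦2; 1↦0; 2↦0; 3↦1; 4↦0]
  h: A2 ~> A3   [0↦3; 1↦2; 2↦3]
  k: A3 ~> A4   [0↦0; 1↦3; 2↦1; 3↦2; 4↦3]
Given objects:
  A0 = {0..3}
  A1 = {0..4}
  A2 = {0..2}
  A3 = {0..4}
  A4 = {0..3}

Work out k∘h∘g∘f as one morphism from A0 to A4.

Answer: [0↦2; 1↦1; 2↦2; 3↦2]

Derivation:
  0 f~>2 g~>0 h~>3 k~>2
  1 f~>3 g~>1 h~>2 k~>1
  2 f~>2 g~>0 h~>3 k~>2
  3 f~>2 g~>0 h~>3 k~>2
composite: [0↦2; 1↦1; 2↦2; 3↦2]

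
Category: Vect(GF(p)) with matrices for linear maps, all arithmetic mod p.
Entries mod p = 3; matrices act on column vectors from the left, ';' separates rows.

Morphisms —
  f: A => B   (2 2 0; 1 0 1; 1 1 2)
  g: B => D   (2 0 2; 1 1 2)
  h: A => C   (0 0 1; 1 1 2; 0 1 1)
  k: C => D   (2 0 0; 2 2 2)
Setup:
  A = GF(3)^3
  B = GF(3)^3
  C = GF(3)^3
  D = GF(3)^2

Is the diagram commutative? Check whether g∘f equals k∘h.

Along f;g (path 1):
  e0=⟨1,0,0⟩ f=>⟨2,1,1⟩ g=>⟨0,2⟩
  e1=⟨0,1,0⟩ f=>⟨2,0,1⟩ g=>⟨0,1⟩
  e2=⟨0,0,1⟩ f=>⟨0,1,2⟩ g=>⟨1,2⟩
  ⟦path⟧₁ = (0 0 1; 2 1 2)
Along h;k (path 2):
  e0=⟨1,0,0⟩ h=>⟨0,1,0⟩ k=>⟨0,2⟩
  e1=⟨0,1,0⟩ h=>⟨0,1,1⟩ k=>⟨0,1⟩
  e2=⟨0,0,1⟩ h=>⟨1,2,1⟩ k=>⟨2,2⟩
  ⟦path⟧₂ = (0 0 2; 2 1 2)
Equal? NO — does not commute

Answer: DOES NOT COMMUTE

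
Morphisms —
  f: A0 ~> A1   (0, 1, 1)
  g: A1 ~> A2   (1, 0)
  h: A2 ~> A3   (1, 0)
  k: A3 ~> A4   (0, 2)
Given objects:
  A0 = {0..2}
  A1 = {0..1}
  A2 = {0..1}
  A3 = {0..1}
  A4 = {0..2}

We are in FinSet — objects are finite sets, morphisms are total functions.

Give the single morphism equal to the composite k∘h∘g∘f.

  0 f~>0 g~>1 h~>0 k~>0
  1 f~>1 g~>0 h~>1 k~>2
  2 f~>1 g~>0 h~>1 k~>2
⟦path⟧: (0, 2, 2)

Answer: (0, 2, 2)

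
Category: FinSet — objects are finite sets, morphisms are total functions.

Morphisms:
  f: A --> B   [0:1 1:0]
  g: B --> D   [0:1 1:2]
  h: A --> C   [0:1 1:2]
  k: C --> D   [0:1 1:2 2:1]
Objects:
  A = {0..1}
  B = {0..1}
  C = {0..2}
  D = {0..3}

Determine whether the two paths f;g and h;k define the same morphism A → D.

Along f;g (path 1):
  0 f-->1 g-->2
  1 f-->0 g-->1
  result₁ = [0:2 1:1]
Along h;k (path 2):
  0 h-->1 k-->2
  1 h-->2 k-->1
  result₂ = [0:2 1:1]
Equal? YES — commutes

Answer: COMMUTES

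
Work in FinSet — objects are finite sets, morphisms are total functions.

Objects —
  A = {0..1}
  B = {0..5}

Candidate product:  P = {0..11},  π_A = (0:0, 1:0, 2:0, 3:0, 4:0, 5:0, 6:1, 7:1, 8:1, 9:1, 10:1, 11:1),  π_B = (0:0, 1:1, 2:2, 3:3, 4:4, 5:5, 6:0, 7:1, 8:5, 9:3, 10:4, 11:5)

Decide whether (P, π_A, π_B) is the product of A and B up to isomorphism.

|A|·|B| = 2·6 = 12;  |P| = 12
Check the pairing map k ↦ (π_A(k), π_B(k)):
  0 : (0,0)
  1 : (0,1)
  2 : (0,2)
  3 : (0,3)
  4 : (0,4)
  5 : (0,5)
  6 : (1,0)
  7 : (1,1)
  8 : (1,5)
  9 : (1,3)
  10 : (1,4)
  11 : (1,5)  ✗ repeats pair of k=8
distinct pairs in image: 11 / 12 needed
  → (1,5) hit at k=8 and k=11

Answer: NOT A VALID PRODUCT — duplicate pair at indices 11,8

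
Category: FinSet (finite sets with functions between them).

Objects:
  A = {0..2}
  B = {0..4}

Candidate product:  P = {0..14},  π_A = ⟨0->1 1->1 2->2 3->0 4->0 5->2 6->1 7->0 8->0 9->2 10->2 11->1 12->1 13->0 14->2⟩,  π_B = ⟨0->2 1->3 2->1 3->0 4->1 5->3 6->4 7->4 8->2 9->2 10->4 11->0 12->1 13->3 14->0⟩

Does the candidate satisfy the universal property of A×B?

Answer: VALID PRODUCT

Derivation:
|A|·|B| = 3·5 = 15;  |P| = 15
Check the pairing map k ↦ (π_A(k), π_B(k)):
  0 -> (1,2)
  1 -> (1,3)
  2 -> (2,1)
  3 -> (0,0)
  4 -> (0,1)
  5 -> (2,3)
  6 -> (1,4)
  7 -> (0,4)
  8 -> (0,2)
  9 -> (2,2)
  10 -> (2,4)
  11 -> (1,0)
  12 -> (1,1)
  13 -> (0,3)
  14 -> (2,0)
distinct pairs in image: 15 / 15 needed
  → bijection onto A×B; projections well-typed.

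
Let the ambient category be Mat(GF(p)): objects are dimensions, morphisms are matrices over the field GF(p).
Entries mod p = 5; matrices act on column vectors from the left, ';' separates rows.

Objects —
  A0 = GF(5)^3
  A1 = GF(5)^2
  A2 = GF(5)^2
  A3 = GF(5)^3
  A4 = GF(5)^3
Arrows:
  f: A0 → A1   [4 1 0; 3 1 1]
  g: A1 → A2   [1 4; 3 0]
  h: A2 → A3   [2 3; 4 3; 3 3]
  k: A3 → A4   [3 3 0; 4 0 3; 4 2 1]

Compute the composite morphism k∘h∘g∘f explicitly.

  e0=⟨1,0,0⟩ f→⟨4,3⟩ g→⟨1,2⟩ h→⟨3,0,4⟩ k→⟨4,4,1⟩
  e1=⟨0,1,0⟩ f→⟨1,1⟩ g→⟨0,3⟩ h→⟨4,4,4⟩ k→⟨4,3,3⟩
  e2=⟨0,0,1⟩ f→⟨0,1⟩ g→⟨4,0⟩ h→⟨3,1,2⟩ k→⟨2,3,1⟩
composite: [4 4 2; 4 3 3; 1 3 1]

Answer: [4 4 2; 4 3 3; 1 3 1]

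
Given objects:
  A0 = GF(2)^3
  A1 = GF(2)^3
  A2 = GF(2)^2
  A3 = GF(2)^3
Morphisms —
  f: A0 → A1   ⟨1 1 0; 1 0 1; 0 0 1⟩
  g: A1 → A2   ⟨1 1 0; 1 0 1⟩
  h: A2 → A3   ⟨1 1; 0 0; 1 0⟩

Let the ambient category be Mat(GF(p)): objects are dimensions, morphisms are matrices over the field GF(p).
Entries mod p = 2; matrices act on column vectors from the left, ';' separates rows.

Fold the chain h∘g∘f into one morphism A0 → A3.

Answer: ⟨1 0 0; 0 0 0; 0 1 1⟩

Derivation:
  e0=(1,0,0) f→(1,1,0) g→(0,1) h→(1,0,0)
  e1=(0,1,0) f→(1,0,0) g→(1,1) h→(0,0,1)
  e2=(0,0,1) f→(0,1,1) g→(1,1) h→(0,0,1)
result: ⟨1 0 0; 0 0 0; 0 1 1⟩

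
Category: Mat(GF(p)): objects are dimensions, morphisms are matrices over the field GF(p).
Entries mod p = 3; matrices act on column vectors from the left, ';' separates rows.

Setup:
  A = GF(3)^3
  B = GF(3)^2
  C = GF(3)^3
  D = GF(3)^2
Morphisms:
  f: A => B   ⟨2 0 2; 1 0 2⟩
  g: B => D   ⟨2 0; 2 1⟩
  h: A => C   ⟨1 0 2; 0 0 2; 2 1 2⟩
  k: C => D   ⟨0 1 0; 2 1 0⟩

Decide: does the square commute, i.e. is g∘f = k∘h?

Answer: DOES NOT COMMUTE

Trace:
Path 1 = f;g:
  e0=⟨1,0,0⟩ f=>⟨2,1⟩ g=>⟨1,2⟩
  e1=⟨0,1,0⟩ f=>⟨0,0⟩ g=>⟨0,0⟩
  e2=⟨0,0,1⟩ f=>⟨2,2⟩ g=>⟨1,0⟩
  ⟦path⟧₁ = ⟨1 0 1; 2 0 0⟩
Path 2 = h;k:
  e0=⟨1,0,0⟩ h=>⟨1,0,2⟩ k=>⟨0,2⟩
  e1=⟨0,1,0⟩ h=>⟨0,0,1⟩ k=>⟨0,0⟩
  e2=⟨0,0,1⟩ h=>⟨2,2,2⟩ k=>⟨2,0⟩
  ⟦path⟧₂ = ⟨0 0 2; 2 0 0⟩
Equal? NO — does not commute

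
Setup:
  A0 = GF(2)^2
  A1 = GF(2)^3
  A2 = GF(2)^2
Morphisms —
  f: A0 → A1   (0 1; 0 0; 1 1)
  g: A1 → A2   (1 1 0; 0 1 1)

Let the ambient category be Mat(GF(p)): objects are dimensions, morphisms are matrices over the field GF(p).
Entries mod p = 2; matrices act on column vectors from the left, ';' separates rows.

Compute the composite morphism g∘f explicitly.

Answer: (0 1; 1 1)

Derivation:
  e0=[1,0] f→[0,0,1] g→[0,1]
  e1=[0,1] f→[1,0,1] g→[1,1]
⟦path⟧: (0 1; 1 1)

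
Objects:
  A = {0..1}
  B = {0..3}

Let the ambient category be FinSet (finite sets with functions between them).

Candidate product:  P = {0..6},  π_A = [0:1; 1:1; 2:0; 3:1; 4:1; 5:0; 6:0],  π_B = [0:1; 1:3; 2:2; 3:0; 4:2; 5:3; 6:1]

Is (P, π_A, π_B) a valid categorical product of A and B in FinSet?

|A|·|B| = 2·4 = 8;  |P| = 7
  → cardinalities differ; no bijection possible.

Answer: NOT A VALID PRODUCT — |P|=7 ≠ |A|·|B|=8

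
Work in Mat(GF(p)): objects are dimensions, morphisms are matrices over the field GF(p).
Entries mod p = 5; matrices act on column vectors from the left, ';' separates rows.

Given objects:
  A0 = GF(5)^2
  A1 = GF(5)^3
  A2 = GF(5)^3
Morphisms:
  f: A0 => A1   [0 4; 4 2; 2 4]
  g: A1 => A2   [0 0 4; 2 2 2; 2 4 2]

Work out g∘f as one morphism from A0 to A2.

  e0=(1,0) f=>(0,4,2) g=>(3,2,0)
  e1=(0,1) f=>(4,2,4) g=>(1,0,4)
composite: [3 1; 2 0; 0 4]

Answer: [3 1; 2 0; 0 4]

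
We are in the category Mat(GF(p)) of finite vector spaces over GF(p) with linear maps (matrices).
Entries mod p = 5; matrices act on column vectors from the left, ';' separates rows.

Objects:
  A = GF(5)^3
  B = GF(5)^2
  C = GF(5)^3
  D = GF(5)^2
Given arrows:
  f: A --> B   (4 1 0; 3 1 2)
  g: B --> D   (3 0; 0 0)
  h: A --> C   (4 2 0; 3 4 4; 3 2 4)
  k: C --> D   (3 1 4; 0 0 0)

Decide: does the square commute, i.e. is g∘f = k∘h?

1) trace f;g:
  e0=(1,0,0) f-->(4,3) g-->(2,0)
  e1=(0,1,0) f-->(1,1) g-->(3,0)
  e2=(0,0,1) f-->(0,2) g-->(0,0)
  composite₁ = (2 3 0; 0 0 0)
2) trace h;k:
  e0=(1,0,0) h-->(4,3,3) k-->(2,0)
  e1=(0,1,0) h-->(2,4,2) k-->(3,0)
  e2=(0,0,1) h-->(0,4,4) k-->(0,0)
  composite₂ = (2 3 0; 0 0 0)
Equal? YES — commutes

Answer: COMMUTES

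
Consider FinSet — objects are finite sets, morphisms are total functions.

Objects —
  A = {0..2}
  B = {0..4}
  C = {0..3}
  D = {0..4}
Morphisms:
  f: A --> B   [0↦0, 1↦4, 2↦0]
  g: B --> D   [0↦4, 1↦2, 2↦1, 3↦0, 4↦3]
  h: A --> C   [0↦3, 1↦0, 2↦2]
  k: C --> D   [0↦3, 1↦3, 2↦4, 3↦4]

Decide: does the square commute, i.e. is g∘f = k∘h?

Answer: COMMUTES

Work:
Path 1 = f;g:
  0 f-->0 g-->4
  1 f-->4 g-->3
  2 f-->0 g-->4
  composite₁ = [0↦4, 1↦3, 2↦4]
Path 2 = h;k:
  0 h-->3 k-->4
  1 h-->0 k-->3
  2 h-->2 k-->4
  composite₂ = [0↦4, 1↦3, 2↦4]
Equal? same morphism ✓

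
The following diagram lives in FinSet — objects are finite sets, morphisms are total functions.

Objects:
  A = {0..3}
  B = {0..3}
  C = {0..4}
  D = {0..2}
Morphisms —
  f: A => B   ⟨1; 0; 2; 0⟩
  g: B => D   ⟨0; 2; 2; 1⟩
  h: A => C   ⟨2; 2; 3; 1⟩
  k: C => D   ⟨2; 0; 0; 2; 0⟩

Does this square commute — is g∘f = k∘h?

Answer: DOES NOT COMMUTE

Work:
1) trace f;g:
  0 f=>1 g=>2
  1 f=>0 g=>0
  2 f=>2 g=>2
  3 f=>0 g=>0
  result₁ = ⟨2; 0; 2; 0⟩
2) trace h;k:
  0 h=>2 k=>0
  1 h=>2 k=>0
  2 h=>3 k=>2
  3 h=>1 k=>0
  result₂ = ⟨0; 0; 2; 0⟩
Equal? NO — does not commute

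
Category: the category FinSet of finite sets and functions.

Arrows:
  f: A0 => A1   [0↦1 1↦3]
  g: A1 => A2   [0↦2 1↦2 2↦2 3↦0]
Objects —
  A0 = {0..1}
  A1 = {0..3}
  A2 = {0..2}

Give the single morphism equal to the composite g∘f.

  0 f=>1 g=>2
  1 f=>3 g=>0
⟦path⟧: [0↦2 1↦0]

Answer: [0↦2 1↦0]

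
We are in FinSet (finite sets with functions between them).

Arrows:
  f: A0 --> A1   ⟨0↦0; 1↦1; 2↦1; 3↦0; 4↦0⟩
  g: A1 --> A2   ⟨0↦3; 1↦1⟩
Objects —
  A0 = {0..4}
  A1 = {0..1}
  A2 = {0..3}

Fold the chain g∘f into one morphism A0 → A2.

Answer: ⟨0↦3; 1↦1; 2↦1; 3↦3; 4↦3⟩

Trace:
  0 f-->0 g-->3
  1 f-->1 g-->1
  2 f-->1 g-->1
  3 f-->0 g-->3
  4 f-->0 g-->3
composite: ⟨0↦3; 1↦1; 2↦1; 3↦3; 4↦3⟩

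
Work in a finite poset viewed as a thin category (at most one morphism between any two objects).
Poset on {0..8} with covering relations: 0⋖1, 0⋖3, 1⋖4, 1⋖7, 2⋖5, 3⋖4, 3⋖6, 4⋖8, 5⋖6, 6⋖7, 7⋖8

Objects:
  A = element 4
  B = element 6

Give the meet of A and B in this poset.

Answer: A∧B = 3

Work:
Lower bounds of A=4 and B=6: {0,3}
  0 ⊑ 3
  3 ⊑ 3
glb = 3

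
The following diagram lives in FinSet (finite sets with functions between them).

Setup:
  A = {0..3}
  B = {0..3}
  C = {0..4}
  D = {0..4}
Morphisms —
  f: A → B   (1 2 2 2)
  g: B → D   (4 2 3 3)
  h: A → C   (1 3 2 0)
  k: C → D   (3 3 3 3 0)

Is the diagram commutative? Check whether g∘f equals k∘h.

Answer: DOES NOT COMMUTE

Derivation:
Path 1 = f;g:
  0 f→1 g→2
  1 f→2 g→3
  2 f→2 g→3
  3 f→2 g→3
  result₁ = (2 3 3 3)
Path 2 = h;k:
  0 h→1 k→3
  1 h→3 k→3
  2 h→2 k→3
  3 h→0 k→3
  result₂ = (3 3 3 3)
Equal? distinct morphisms ✗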